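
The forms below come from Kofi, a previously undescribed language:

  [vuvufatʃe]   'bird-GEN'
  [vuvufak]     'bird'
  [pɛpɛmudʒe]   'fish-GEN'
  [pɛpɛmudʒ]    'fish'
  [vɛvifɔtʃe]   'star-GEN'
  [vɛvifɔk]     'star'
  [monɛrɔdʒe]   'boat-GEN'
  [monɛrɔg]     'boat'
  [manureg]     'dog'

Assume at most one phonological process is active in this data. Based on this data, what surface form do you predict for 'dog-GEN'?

The stem for 'boat' ends in [dʒ] in [monɛrɔdʒe] but [g] in [monɛrɔg].
The stem 'fish' ([pɛpɛmudʒe], [pɛpɛmudʒ]) shows [dʒ] unchanged in both environments, so [dʒ] cannot be basic with [g] derived in isolation.
The alternation reflects palatalization before a front vowel: /k/ and /g/ become palato-alveolar [tʃ] and [dʒ] before a front vowel. /g/ is underlying.
The one attested form of 'dog', [manureg], shows underlying /manureg/. Applying the same rule before a front vowel gives [manuredʒe].

[manuredʒe]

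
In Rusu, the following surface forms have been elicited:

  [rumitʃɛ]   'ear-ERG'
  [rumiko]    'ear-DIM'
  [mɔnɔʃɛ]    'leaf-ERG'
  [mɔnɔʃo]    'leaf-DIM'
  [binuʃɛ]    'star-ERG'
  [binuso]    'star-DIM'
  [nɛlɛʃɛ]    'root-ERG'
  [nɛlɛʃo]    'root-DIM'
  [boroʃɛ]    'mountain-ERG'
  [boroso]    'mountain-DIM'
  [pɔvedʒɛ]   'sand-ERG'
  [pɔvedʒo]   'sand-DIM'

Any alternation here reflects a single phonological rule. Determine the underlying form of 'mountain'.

/boros/

'mountain' shows [ʃ] ~ [s] at the end of the stem ([boroʃɛ] vs [boroso]).
If /ʃ/ were underlying and a rule turned it into [s] before the DIM suffix, 'leaf' would also alternate; but it has [ʃ] in both [mɔnɔʃɛ] and [mɔnɔʃo].
So /s/ is underlying, and a rule of palatalization before a front vowel — /k/ and /s/ become palato-alveolar [tʃ] and [ʃ] before a front vowel — gives [ʃ].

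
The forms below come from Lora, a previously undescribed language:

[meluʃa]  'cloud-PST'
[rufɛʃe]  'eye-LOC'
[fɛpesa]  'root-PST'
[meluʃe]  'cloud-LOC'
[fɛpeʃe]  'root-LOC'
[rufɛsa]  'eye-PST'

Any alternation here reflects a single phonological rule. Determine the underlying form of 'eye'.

/rufɛs/

'eye' shows [s] ~ [ʃ] at the end of the stem ([rufɛsa] vs [rufɛʃe]).
Compare 'cloud', with invariant [ʃ] in [meluʃa] and [meluʃe]: an analysis with underlying /ʃ/ and a rule producing [s] before the PST suffix would wrongly predict alternation here too.
The alternation reflects palatalization before a front vowel: /s/ becomes palato-alveolar [ʃ] before a front vowel. /s/ is underlying.
So 'eye' = /rufɛs/.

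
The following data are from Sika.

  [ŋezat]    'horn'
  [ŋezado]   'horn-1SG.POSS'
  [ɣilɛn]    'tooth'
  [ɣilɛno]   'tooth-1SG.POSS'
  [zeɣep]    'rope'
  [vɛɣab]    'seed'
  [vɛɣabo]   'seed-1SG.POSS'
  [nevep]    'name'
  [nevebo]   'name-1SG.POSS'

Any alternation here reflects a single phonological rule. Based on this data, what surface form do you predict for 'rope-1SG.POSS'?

[zeɣebo]

In [nevep] and [nevebo] the final segment of 'name' alternates: [p] ~ [b].
Compare 'seed', with invariant [b] in [vɛɣab] and [vɛɣabo]: an analysis with underlying /b/ and a rule producing [p] in isolation would wrongly predict alternation here too.
The underlying segment must be /p/; voiceless stops become voiced between vowels, yielding [b] there.
The one attested form of 'rope', [zeɣep], shows underlying /zeɣep/. Applying the same rule between vowels gives [zeɣebo].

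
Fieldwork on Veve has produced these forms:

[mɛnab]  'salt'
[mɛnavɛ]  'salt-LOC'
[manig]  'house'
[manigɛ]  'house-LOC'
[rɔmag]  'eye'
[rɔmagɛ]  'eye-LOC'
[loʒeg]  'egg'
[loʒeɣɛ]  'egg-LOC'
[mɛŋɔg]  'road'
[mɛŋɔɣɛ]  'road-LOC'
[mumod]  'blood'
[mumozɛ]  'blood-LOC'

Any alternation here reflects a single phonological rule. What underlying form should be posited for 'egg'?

The stem for 'egg' ends in [g] in [loʒeg] but [ɣ] in [loʒeɣɛ].
The stem 'eye' ([rɔmag], [rɔmagɛ]) shows [g] unchanged in both environments, so [g] cannot be basic with [ɣ] derived before the LOC suffix.
So /ɣ/ is underlying, and a rule of word-final hardening — voiced fricatives become stops word-finally — gives [g].
The underlying form of 'egg' is therefore /loʒeɣ/.

/loʒeɣ/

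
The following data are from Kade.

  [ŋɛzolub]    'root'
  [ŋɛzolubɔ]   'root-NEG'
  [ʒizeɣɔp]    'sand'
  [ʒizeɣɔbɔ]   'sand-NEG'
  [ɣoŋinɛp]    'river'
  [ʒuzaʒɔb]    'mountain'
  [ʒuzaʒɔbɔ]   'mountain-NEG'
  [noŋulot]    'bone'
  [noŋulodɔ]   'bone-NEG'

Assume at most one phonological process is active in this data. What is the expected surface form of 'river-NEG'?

The stem for 'sand' ends in [p] in [ʒizeɣɔp] but [b] in [ʒizeɣɔbɔ].
If /b/ were underlying and a rule turned it into [p] in isolation, 'mountain' would also alternate; but it has [b] in both [ʒuzaʒɔb] and [ʒuzaʒɔbɔ].
Therefore /p/ is basic and [b] is derived by intervocalic voicing (voiceless stops become voiced between vowels).
The one attested form of 'river', [ɣoŋinɛp], shows underlying /ɣoŋinɛp/. Applying the same rule between vowels gives [ɣoŋinɛbɔ].

[ɣoŋinɛbɔ]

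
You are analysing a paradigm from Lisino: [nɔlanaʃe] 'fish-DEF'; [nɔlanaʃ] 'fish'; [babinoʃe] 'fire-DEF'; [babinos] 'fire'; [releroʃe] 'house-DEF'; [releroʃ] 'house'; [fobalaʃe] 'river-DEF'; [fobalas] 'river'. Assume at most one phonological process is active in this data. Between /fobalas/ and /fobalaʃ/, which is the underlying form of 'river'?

The stem for 'river' ends in [ʃ] in [fobalaʃe] but [s] in [fobalas].
If /ʃ/ were underlying and a rule turned it into [s] in isolation, 'house' would also alternate; but it has [ʃ] in both [releroʃe] and [releroʃ].
Therefore /s/ is basic and [ʃ] is derived by palatalization before a front vowel (/s/ becomes palato-alveolar [ʃ] before a front vowel).

/fobalas/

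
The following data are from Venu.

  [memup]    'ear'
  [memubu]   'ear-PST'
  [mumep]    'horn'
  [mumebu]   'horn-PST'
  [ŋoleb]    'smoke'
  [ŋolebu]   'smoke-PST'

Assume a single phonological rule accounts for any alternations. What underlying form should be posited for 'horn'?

'horn' shows [p] ~ [b] at the end of the stem ([mumep] vs [mumebu]).
The stem 'smoke' ([ŋoleb], [ŋolebu]) shows [b] unchanged in both environments, so [b] cannot be basic with [p] derived in isolation.
So /p/ is underlying, and a rule of intervocalic voicing — voiceless stops become voiced between vowels — gives [b].

/mumep/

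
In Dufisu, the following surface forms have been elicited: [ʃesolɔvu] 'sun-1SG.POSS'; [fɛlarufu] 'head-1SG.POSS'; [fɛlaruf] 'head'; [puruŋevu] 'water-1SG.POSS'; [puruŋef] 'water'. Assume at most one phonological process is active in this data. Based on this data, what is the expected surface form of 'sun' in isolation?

'water' shows [v] ~ [f] at the end of the stem ([puruŋevu] vs [puruŋef]).
The stem 'head' ([fɛlarufu], [fɛlaruf]) shows [f] unchanged in both environments, so [f] cannot be basic with [v] derived before the 1SG.POSS suffix.
The alternation reflects word-final obstruent devoicing: voiced obstruents become voiceless word-finally. /v/ is underlying.
From [ʃesolɔvu] the stem 'sun' is /ʃesolɔv/; word-finally this yields [ʃesolɔf].

[ʃesolɔf]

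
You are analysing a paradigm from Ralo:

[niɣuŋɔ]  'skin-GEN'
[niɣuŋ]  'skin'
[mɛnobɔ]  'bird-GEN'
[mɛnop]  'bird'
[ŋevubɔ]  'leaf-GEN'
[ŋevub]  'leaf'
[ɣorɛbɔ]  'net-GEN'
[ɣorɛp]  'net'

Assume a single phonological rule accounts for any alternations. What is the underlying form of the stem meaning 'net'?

/ɣorɛp/

The root 'net' surfaces as [ɣorɛbɔ] and [ɣorɛp], with a stem-final [b] ~ [p] alternation.
The stem 'leaf' ([ŋevubɔ], [ŋevub]) shows [b] unchanged in both environments, so [b] cannot be basic with [p] derived in isolation.
So /p/ is underlying, and a rule of intervocalic voicing — voiceless stops become voiced between vowels — gives [b].
Hence 'net' is /ɣorɛp/ underlyingly.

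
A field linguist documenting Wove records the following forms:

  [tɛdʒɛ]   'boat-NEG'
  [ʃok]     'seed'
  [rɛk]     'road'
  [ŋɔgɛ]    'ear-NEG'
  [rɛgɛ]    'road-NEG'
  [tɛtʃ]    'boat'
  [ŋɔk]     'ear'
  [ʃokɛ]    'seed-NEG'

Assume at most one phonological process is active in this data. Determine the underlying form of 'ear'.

/ŋɔg/

The root 'ear' surfaces as [ŋɔk] and [ŋɔgɛ], with a stem-final [k] ~ [g] alternation.
Compare 'seed', with invariant [k] in [ʃok] and [ʃokɛ]: an analysis with underlying /k/ and a rule producing [g] before the NEG suffix would wrongly predict alternation here too.
The alternation reflects word-final obstruent devoicing: voiced obstruents become voiceless word-finally. /g/ is underlying.
The underlying form of 'ear' is therefore /ŋɔg/.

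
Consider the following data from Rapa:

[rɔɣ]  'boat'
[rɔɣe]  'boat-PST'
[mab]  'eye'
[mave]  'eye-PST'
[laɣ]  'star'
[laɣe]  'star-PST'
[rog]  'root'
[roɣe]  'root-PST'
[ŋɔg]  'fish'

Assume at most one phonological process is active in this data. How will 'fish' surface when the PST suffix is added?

[ŋɔɣe]

In [rog] and [roɣe] the final segment of 'root' alternates: [g] ~ [ɣ].
If /ɣ/ were underlying and a rule turned it into [g] in isolation, 'star' would also alternate; but it has [ɣ] in both [laɣ] and [laɣe].
Therefore /g/ is basic and [ɣ] is derived by intervocalic spirantization (voiced stops become fricatives between vowels).
From [ŋɔg] the stem 'fish' is /ŋɔg/; between vowels this yields [ŋɔɣe].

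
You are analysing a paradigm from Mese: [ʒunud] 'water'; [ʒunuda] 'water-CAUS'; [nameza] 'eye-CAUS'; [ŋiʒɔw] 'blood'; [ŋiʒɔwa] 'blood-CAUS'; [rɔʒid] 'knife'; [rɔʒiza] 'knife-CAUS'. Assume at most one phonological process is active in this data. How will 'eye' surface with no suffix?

[named]

The root 'knife' surfaces as [rɔʒid] and [rɔʒiza], with a stem-final [d] ~ [z] alternation.
The stem 'water' ([ʒunud], [ʒunuda]) shows [d] unchanged in both environments, so [d] cannot be basic with [z] derived before the CAUS suffix.
So /z/ is underlying, and a rule of word-final hardening — voiced fricatives become stops word-finally — gives [d].
From [nameza] the stem 'eye' is /namez/; word-finally this yields [named].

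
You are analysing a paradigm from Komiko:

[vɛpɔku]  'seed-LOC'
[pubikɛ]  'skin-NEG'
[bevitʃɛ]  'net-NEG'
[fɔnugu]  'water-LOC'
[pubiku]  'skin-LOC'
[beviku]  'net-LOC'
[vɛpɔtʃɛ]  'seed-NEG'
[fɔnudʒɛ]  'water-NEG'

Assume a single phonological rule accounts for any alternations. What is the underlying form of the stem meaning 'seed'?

The stem for 'seed' ends in [k] in [vɛpɔku] but [tʃ] in [vɛpɔtʃɛ].
But 'skin' keeps [k] in both environments ([pubiku], [pubikɛ]), so there is no rule changing /k/ to [tʃ] before the NEG suffix.
Therefore /tʃ/ is basic and [k] is derived by depalatalization (palato-alveolar /tʃ/ and /dʒ/ become [k] and [g] when no front vowel follows).

/vɛpɔtʃ/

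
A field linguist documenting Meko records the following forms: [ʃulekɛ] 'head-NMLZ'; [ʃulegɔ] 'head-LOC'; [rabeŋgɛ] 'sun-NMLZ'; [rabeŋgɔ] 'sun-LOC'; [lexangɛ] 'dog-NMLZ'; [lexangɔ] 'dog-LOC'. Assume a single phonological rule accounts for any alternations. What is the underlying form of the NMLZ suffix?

/-kɛ/

The NMLZ morpheme has two allomorphs, [-gɛ] and [-kɛ].
By contrast the LOC suffix keeps its initial [g] throughout — that segment must be underlying.
So the underlying form is /-kɛ/, and voiceless stops become voiced after a nasal.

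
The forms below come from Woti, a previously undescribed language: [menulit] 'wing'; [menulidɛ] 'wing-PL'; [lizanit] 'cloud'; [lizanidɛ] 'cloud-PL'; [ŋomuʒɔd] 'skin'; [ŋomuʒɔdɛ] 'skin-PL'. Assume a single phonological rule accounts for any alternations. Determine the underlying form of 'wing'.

In [menulit] and [menulidɛ] the final segment of 'wing' alternates: [t] ~ [d].
Compare 'skin', with invariant [d] in [ŋomuʒɔd] and [ŋomuʒɔdɛ]: an analysis with underlying /d/ and a rule producing [t] in isolation would wrongly predict alternation here too.
Therefore /t/ is basic and [d] is derived by intervocalic voicing (voiceless stops become voiced between vowels).
So 'wing' = /menulit/.

/menulit/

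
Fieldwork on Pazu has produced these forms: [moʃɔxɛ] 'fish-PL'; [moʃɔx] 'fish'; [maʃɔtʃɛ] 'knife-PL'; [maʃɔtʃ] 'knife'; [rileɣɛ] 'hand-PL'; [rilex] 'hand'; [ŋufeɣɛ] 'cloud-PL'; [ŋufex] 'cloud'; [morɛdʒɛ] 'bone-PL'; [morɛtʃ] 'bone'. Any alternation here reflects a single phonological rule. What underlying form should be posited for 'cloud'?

/ŋufeɣ/

In [ŋufeɣɛ] and [ŋufex] the final segment of 'cloud' alternates: [ɣ] ~ [x].
Compare 'fish', with invariant [x] in [moʃɔxɛ] and [moʃɔx]: an analysis with underlying /x/ and a rule producing [ɣ] before the PL suffix would wrongly predict alternation here too.
Therefore /ɣ/ is basic and [x] is derived by word-final obstruent devoicing (voiced obstruents become voiceless word-finally).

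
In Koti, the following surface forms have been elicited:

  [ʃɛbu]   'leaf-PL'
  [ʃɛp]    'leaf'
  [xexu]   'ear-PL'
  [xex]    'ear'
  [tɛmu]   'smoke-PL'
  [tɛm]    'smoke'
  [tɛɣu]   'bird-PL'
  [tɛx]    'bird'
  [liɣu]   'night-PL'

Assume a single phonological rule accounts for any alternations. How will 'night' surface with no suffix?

The root 'bird' surfaces as [tɛɣu] and [tɛx], with a stem-final [ɣ] ~ [x] alternation.
The stem 'ear' ([xexu], [xex]) shows [x] unchanged in both environments, so [x] cannot be basic with [ɣ] derived before the PL suffix.
The alternation reflects word-final obstruent devoicing: voiced obstruents become voiceless word-finally. /ɣ/ is underlying.
The one attested form of 'night', [liɣu], shows underlying /liɣ/. Applying the same rule word-finally gives [lix].

[lix]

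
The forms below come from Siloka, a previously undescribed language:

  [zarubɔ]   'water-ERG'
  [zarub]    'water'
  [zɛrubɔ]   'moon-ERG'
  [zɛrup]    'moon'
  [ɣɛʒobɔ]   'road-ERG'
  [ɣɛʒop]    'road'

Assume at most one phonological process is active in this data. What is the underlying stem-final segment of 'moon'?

The root 'moon' surfaces as [zɛrubɔ] and [zɛrup], with a stem-final [b] ~ [p] alternation.
But 'water' keeps [b] in both environments ([zarubɔ], [zarub]), so there is no rule changing /b/ to [p] in isolation.
So /p/ is underlying, and a rule of intervocalic voicing — voiceless stops become voiced between vowels — gives [b].

/p/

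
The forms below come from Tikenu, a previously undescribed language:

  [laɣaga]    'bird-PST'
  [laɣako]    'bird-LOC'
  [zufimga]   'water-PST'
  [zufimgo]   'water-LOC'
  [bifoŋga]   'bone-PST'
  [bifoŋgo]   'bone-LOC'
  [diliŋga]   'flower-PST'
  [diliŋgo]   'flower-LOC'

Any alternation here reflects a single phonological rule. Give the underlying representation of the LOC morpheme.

The LOC suffix surfaces as [-go] and [-ko], depending on the final segment of the stem.
The PST suffix, which begins with [g], is invariant after every stem; so [g] is not altered by any rule here.
So the underlying form is /-ko/, and voiceless stops become voiced after a nasal.

/-ko/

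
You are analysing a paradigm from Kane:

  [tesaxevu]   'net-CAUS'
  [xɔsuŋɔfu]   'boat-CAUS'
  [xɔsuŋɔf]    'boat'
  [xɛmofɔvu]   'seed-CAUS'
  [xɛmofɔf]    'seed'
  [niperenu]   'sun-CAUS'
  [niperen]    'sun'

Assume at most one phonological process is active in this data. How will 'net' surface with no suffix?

'seed' shows [v] ~ [f] at the end of the stem ([xɛmofɔvu] vs [xɛmofɔf]).
But 'boat' keeps [f] in both environments ([xɔsuŋɔfu], [xɔsuŋɔf]), so there is no rule changing /f/ to [v] before the CAUS suffix.
The alternation reflects word-final obstruent devoicing: voiced obstruents become voiceless word-finally. /v/ is underlying.
From [tesaxevu] the stem 'net' is /tesaxev/; word-finally this yields [tesaxef].

[tesaxef]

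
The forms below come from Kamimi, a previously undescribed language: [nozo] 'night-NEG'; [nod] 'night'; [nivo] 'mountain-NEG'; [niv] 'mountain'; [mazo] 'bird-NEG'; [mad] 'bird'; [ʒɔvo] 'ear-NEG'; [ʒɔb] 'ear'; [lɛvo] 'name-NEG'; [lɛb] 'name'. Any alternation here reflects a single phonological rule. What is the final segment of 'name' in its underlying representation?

/b/

In [lɛvo] and [lɛb] the final segment of 'name' alternates: [v] ~ [b].
The stem 'mountain' ([nivo], [niv]) shows [v] unchanged in both environments, so [v] cannot be basic with [b] derived in isolation.
The alternation reflects intervocalic spirantization: voiced stops become fricatives between vowels. /b/ is underlying.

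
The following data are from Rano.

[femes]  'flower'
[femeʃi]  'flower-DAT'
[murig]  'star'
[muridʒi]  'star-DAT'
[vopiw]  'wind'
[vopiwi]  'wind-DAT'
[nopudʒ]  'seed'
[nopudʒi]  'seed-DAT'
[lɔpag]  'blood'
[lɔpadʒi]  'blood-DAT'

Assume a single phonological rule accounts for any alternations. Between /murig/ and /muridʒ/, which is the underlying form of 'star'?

/murig/

'star' shows [g] ~ [dʒ] at the end of the stem ([murig] vs [muridʒi]).
The stem 'seed' ([nopudʒ], [nopudʒi]) shows [dʒ] unchanged in both environments, so [dʒ] cannot be basic with [g] derived in isolation.
The underlying segment must be /g/; /g/ and /s/ become palato-alveolar [dʒ] and [ʃ] before a front vowel, yielding [dʒ] there.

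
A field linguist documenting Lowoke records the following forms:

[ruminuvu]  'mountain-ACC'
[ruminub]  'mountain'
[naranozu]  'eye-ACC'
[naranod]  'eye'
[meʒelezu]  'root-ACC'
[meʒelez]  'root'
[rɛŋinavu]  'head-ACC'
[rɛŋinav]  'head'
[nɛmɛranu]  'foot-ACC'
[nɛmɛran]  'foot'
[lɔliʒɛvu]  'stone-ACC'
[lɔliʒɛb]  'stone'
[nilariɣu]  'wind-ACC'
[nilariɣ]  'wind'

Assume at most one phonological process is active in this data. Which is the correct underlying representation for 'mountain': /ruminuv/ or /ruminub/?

/ruminub/

The root 'mountain' surfaces as [ruminuvu] and [ruminub], with a stem-final [v] ~ [b] alternation.
The stem 'head' ([rɛŋinavu], [rɛŋinav]) shows [v] unchanged in both environments, so [v] cannot be basic with [b] derived in isolation.
So /b/ is underlying, and a rule of intervocalic spirantization — voiced stops become fricatives between vowels — gives [v].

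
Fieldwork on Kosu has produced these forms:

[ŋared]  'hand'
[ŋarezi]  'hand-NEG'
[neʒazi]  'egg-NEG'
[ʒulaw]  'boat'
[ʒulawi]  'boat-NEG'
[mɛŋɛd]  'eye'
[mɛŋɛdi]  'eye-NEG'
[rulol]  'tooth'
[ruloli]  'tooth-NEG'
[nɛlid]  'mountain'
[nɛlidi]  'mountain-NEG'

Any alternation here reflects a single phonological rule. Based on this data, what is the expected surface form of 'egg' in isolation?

[neʒad]

In [ŋared] and [ŋarezi] the final segment of 'hand' alternates: [d] ~ [z].
If /d/ were underlying and a rule turned it into [z] before the NEG suffix, 'mountain' would also alternate; but it has [d] in both [nɛlid] and [nɛlidi].
Therefore /z/ is basic and [d] is derived by word-final hardening (voiced fricatives become stops word-finally).
The one attested form of 'egg', [neʒazi], shows underlying /neʒaz/. Applying the same rule word-finally gives [neʒad].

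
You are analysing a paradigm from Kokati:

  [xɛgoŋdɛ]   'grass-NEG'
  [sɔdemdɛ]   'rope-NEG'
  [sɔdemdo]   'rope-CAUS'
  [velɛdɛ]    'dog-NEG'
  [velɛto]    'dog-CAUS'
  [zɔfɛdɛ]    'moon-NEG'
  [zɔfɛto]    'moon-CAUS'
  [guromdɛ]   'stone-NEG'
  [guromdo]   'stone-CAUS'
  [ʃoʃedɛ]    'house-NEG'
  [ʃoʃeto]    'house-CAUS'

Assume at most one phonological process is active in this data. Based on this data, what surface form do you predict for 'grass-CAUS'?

[xɛgoŋdo]

The CAUS suffix surfaces as [-do] and [-to], depending on the final segment of the stem.
By contrast the NEG suffix keeps its initial [d] throughout — that segment must be underlying.
The CAUS suffix is therefore /-to/ underlyingly, with post-nasal voicing: voiceless stops become voiced after a nasal.
After 'grass', which ends in a nasal, the suffix surfaces as [-do], giving [xɛgoŋdo].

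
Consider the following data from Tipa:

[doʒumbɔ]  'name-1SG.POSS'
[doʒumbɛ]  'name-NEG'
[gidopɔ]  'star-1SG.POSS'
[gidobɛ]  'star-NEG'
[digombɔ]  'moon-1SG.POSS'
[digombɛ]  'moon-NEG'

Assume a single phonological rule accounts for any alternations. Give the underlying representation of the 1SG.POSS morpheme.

The 1SG.POSS morpheme has two allomorphs, [-bɔ] and [-pɔ].
By contrast the NEG suffix keeps its initial [b] throughout — that segment must be underlying.
So the underlying form is /-pɔ/, and voiceless stops become voiced after a nasal.

/-pɔ/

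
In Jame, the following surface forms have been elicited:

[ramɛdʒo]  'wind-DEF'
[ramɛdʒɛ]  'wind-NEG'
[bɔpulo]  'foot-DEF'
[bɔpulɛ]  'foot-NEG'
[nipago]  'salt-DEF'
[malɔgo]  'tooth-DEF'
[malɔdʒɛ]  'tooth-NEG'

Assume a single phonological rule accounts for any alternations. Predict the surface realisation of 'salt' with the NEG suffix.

The stem for 'tooth' ends in [g] in [malɔgo] but [dʒ] in [malɔdʒɛ].
If /dʒ/ were underlying and a rule turned it into [g] before the DEF suffix, 'wind' would also alternate; but it has [dʒ] in both [ramɛdʒo] and [ramɛdʒɛ].
So /g/ is underlying, and a rule of palatalization before a front vowel — /g/ becomes palato-alveolar [dʒ] before a front vowel — gives [dʒ].
The one attested form of 'salt', [nipago], shows underlying /nipag/. Applying the same rule before a front vowel gives [nipadʒɛ].

[nipadʒɛ]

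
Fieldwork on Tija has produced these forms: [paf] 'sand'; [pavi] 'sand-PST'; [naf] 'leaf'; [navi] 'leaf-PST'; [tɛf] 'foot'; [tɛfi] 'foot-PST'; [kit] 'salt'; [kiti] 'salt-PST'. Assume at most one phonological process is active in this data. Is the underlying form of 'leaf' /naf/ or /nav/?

/nav/

The root 'leaf' surfaces as [naf] and [navi], with a stem-final [f] ~ [v] alternation.
If /f/ were underlying and a rule turned it into [v] before the PST suffix, 'foot' would also alternate; but it has [f] in both [tɛf] and [tɛfi].
So /v/ is underlying, and a rule of word-final obstruent devoicing — voiced obstruents become voiceless word-finally — gives [f].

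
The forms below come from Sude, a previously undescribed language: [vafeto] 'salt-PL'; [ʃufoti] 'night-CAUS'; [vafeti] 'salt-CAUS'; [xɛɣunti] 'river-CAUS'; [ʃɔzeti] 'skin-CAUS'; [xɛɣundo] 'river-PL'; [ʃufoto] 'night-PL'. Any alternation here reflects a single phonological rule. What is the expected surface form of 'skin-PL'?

The PL suffix surfaces as [-do] and [-to], depending on the final segment of the stem.
The CAUS suffix, which begins with [t], is invariant after every stem; so [t] is not altered by any rule here.
So the underlying form is /-do/, and voiced stops become voiceless after a vowel.
After 'skin', which ends in a vowel, the suffix surfaces as [-to], giving [ʃɔzeto].

[ʃɔzeto]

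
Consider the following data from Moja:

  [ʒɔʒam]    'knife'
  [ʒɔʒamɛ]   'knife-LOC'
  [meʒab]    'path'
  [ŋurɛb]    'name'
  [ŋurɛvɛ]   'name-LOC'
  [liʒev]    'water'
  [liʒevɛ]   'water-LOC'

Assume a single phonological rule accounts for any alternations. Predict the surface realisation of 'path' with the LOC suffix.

'name' shows [b] ~ [v] at the end of the stem ([ŋurɛb] vs [ŋurɛvɛ]).
The stem 'water' ([liʒev], [liʒevɛ]) shows [v] unchanged in both environments, so [v] cannot be basic with [b] derived in isolation.
Therefore /b/ is basic and [v] is derived by intervocalic spirantization (voiced stops become fricatives between vowels).
From [meʒab] the stem 'path' is /meʒab/; between vowels this yields [meʒavɛ].

[meʒavɛ]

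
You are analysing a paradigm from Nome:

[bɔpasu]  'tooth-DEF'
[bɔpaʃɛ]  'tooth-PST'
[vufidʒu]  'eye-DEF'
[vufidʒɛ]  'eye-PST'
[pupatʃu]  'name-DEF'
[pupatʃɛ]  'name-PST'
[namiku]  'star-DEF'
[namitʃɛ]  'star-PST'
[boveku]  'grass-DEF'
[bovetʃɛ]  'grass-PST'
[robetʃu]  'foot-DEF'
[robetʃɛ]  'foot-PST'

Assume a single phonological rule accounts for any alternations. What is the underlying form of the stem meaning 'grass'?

/bovek/

In [boveku] and [bovetʃɛ] the final segment of 'grass' alternates: [k] ~ [tʃ].
If /tʃ/ were underlying and a rule turned it into [k] before the DEF suffix, 'foot' would also alternate; but it has [tʃ] in both [robetʃu] and [robetʃɛ].
Therefore /k/ is basic and [tʃ] is derived by palatalization before a front vowel (/k/ and /s/ become palato-alveolar [tʃ] and [ʃ] before a front vowel).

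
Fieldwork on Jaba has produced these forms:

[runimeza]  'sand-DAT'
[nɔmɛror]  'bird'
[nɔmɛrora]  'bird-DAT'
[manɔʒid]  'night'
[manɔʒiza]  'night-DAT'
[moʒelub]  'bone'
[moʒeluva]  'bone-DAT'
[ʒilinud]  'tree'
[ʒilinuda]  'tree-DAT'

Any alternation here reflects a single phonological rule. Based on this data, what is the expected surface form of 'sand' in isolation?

The root 'night' surfaces as [manɔʒid] and [manɔʒiza], with a stem-final [d] ~ [z] alternation.
The stem 'tree' ([ʒilinud], [ʒilinuda]) shows [d] unchanged in both environments, so [d] cannot be basic with [z] derived before the DAT suffix.
So /z/ is underlying, and a rule of word-final hardening — voiced fricatives become stops word-finally — gives [d].
The one attested form of 'sand', [runimeza], shows underlying /runimez/. Applying the same rule word-finally gives [runimed].

[runimed]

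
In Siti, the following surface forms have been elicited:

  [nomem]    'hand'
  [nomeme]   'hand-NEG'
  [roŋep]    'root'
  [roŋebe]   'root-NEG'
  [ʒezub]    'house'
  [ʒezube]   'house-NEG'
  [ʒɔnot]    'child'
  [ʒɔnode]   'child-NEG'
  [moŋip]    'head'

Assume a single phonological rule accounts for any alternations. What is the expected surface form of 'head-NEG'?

The root 'root' surfaces as [roŋep] and [roŋebe], with a stem-final [p] ~ [b] alternation.
If /b/ were underlying and a rule turned it into [p] in isolation, 'house' would also alternate; but it has [b] in both [ʒezub] and [ʒezube].
The alternation reflects intervocalic voicing: voiceless stops become voiced between vowels. /p/ is underlying.
The one attested form of 'head', [moŋip], shows underlying /moŋip/. Applying the same rule between vowels gives [moŋibe].

[moŋibe]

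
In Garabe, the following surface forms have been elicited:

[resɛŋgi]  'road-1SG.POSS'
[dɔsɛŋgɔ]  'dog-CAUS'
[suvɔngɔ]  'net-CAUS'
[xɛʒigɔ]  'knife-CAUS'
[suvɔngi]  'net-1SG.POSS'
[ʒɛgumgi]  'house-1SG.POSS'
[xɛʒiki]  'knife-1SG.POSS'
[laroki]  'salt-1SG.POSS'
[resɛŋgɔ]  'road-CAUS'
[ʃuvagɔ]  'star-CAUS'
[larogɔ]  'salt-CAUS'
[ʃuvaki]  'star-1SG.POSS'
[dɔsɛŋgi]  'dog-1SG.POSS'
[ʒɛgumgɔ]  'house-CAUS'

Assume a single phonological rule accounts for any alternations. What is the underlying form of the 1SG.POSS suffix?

The 1SG.POSS suffix surfaces as [-gi] and [-ki], depending on the final segment of the stem.
The CAUS suffix, which begins with [g], is invariant after every stem; so [g] is not altered by any rule here.
So the underlying form is /-ki/, and voiceless stops become voiced after a nasal.

/-ki/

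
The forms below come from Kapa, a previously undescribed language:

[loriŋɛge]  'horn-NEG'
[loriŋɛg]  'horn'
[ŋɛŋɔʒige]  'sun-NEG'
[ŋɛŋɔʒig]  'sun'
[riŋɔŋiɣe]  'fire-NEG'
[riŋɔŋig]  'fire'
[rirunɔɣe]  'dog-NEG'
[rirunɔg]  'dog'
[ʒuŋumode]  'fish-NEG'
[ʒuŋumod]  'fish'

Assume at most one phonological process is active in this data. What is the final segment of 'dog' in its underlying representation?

The root 'dog' surfaces as [rirunɔɣe] and [rirunɔg], with a stem-final [ɣ] ~ [g] alternation.
If /g/ were underlying and a rule turned it into [ɣ] before the NEG suffix, 'horn' would also alternate; but it has [g] in both [loriŋɛge] and [loriŋɛg].
The underlying segment must be /ɣ/; voiced fricatives become stops word-finally, yielding [g] there.

/ɣ/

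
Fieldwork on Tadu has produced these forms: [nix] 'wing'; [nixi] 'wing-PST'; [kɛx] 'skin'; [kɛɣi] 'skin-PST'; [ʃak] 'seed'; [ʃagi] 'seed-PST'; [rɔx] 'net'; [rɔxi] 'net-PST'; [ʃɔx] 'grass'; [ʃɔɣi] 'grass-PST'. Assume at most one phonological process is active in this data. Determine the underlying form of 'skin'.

/kɛɣ/

The root 'skin' surfaces as [kɛx] and [kɛɣi], with a stem-final [x] ~ [ɣ] alternation.
If /x/ were underlying and a rule turned it into [ɣ] before the PST suffix, 'net' would also alternate; but it has [x] in both [rɔx] and [rɔxi].
Therefore /ɣ/ is basic and [x] is derived by word-final obstruent devoicing (voiced obstruents become voiceless word-finally).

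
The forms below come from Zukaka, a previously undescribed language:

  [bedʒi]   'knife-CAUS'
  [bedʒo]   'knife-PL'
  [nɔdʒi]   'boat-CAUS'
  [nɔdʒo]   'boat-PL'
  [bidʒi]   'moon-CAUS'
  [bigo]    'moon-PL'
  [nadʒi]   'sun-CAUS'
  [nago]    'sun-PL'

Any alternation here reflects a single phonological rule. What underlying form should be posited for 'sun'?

'sun' shows [dʒ] ~ [g] at the end of the stem ([nadʒi] vs [nago]).
If /dʒ/ were underlying and a rule turned it into [g] before the PL suffix, 'boat' would also alternate; but it has [dʒ] in both [nɔdʒi] and [nɔdʒo].
The alternation reflects palatalization before a front vowel: /g/ becomes palato-alveolar [dʒ] before a front vowel. /g/ is underlying.
Hence 'sun' is /nag/ underlyingly.

/nag/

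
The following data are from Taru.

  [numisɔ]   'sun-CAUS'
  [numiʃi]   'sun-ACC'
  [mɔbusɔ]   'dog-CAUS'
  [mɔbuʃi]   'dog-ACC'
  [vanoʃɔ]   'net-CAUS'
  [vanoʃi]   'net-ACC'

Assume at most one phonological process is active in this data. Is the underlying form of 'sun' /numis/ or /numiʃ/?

The stem for 'sun' ends in [s] in [numisɔ] but [ʃ] in [numiʃi].
If /ʃ/ were underlying and a rule turned it into [s] before the CAUS suffix, 'net' would also alternate; but it has [ʃ] in both [vanoʃɔ] and [vanoʃi].
So /s/ is underlying, and a rule of palatalization before a front vowel — /s/ becomes palato-alveolar [ʃ] before a front vowel — gives [ʃ].

/numis/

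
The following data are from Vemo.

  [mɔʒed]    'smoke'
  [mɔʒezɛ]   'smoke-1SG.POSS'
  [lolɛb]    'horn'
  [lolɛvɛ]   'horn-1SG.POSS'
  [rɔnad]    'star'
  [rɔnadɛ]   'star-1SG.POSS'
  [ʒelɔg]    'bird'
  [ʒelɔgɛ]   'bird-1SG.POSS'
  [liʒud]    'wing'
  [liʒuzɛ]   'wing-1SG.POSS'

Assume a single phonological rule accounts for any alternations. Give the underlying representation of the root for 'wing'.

/liʒuz/

The stem for 'wing' ends in [d] in [liʒud] but [z] in [liʒuzɛ].
The stem 'star' ([rɔnad], [rɔnadɛ]) shows [d] unchanged in both environments, so [d] cannot be basic with [z] derived before the 1SG.POSS suffix.
Therefore /z/ is basic and [d] is derived by word-final hardening (voiced fricatives become stops word-finally).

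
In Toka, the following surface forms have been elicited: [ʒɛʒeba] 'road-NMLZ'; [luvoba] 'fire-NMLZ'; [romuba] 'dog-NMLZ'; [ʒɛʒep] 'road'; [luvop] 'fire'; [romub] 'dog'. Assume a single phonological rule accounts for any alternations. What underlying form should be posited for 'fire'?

/luvop/

'fire' shows [b] ~ [p] at the end of the stem ([luvoba] vs [luvop]).
The stem 'dog' ([romuba], [romub]) shows [b] unchanged in both environments, so [b] cannot be basic with [p] derived in isolation.
The underlying segment must be /p/; voiceless stops become voiced between vowels, yielding [b] there.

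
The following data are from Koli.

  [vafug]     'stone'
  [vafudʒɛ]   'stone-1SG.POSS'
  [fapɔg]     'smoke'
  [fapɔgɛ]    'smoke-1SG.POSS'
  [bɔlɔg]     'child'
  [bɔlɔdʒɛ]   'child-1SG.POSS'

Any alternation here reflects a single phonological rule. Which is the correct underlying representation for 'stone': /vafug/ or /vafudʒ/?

/vafudʒ/

In [vafug] and [vafudʒɛ] the final segment of 'stone' alternates: [g] ~ [dʒ].
The stem 'smoke' ([fapɔg], [fapɔgɛ]) shows [g] unchanged in both environments, so [g] cannot be basic with [dʒ] derived before the 1SG.POSS suffix.
Therefore /dʒ/ is basic and [g] is derived by depalatalization (palato-alveolar /dʒ/ becomes [g] when no front vowel follows).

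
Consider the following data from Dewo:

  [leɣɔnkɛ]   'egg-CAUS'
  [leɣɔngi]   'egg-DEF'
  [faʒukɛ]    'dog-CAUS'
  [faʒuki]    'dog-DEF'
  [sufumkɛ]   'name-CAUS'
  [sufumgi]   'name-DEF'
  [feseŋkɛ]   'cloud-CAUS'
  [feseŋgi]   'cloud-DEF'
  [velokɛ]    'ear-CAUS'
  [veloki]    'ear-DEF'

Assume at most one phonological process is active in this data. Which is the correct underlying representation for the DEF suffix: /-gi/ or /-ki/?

The DEF morpheme has two allomorphs, [-gi] and [-ki].
The CAUS suffix, which begins with [k], is invariant after every stem; so [k] is not altered by any rule here.
The DEF suffix is therefore /-gi/ underlyingly, with post-vocalic devoicing: voiced stops become voiceless after a vowel.

/-gi/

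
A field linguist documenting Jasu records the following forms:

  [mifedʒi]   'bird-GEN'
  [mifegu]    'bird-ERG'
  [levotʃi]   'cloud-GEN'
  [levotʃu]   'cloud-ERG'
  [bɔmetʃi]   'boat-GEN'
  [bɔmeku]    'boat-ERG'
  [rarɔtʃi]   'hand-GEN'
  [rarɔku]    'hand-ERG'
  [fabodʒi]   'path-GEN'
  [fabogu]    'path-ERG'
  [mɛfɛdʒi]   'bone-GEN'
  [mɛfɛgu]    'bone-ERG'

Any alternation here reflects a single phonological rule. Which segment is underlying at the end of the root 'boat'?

/k/

'boat' shows [tʃ] ~ [k] at the end of the stem ([bɔmetʃi] vs [bɔmeku]).
Compare 'cloud', with invariant [tʃ] in [levotʃi] and [levotʃu]: an analysis with underlying /tʃ/ and a rule producing [k] before the ERG suffix would wrongly predict alternation here too.
So /k/ is underlying, and a rule of palatalization before a front vowel — /k/ and /g/ become palato-alveolar [tʃ] and [dʒ] before a front vowel — gives [tʃ].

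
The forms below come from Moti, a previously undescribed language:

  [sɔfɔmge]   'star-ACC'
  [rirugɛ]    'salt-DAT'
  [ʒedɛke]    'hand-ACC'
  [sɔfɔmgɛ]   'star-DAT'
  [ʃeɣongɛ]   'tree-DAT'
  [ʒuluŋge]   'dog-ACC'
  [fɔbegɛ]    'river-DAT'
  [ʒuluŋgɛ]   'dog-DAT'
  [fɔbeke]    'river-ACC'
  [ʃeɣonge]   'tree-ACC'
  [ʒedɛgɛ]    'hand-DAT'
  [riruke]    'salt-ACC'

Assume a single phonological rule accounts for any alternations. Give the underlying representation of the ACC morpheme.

/-ke/

The ACC morpheme has two allomorphs, [-ge] and [-ke].
By contrast the DAT suffix keeps its initial [g] throughout — that segment must be underlying.
The ACC suffix is therefore /-ke/ underlyingly, with post-nasal voicing: voiceless stops become voiced after a nasal.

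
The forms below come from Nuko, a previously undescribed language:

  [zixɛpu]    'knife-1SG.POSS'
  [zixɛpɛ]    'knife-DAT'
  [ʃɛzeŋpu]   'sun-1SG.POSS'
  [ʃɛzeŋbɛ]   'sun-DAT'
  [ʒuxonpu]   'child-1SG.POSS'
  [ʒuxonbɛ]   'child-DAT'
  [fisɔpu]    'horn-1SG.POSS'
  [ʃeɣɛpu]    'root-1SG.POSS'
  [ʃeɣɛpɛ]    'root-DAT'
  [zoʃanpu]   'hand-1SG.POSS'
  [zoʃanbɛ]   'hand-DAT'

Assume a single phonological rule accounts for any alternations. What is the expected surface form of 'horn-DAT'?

[fisɔpɛ]

The DAT morpheme has two allomorphs, [-bɛ] and [-pɛ].
By contrast the 1SG.POSS suffix keeps its initial [p] throughout — that segment must be underlying.
The DAT suffix is therefore /-bɛ/ underlyingly, with post-vocalic devoicing: voiced stops become voiceless after a vowel.
After 'horn', which ends in a vowel, the suffix surfaces as [-pɛ], giving [fisɔpɛ].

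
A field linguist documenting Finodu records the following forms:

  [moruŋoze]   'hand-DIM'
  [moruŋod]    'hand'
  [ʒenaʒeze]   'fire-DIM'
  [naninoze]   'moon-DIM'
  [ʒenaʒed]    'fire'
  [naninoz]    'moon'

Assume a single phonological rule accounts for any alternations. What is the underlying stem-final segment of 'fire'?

/d/

In [ʒenaʒeze] and [ʒenaʒed] the final segment of 'fire' alternates: [z] ~ [d].
But 'moon' keeps [z] in both environments ([naninoze], [naninoz]), so there is no rule changing /z/ to [d] in isolation.
The alternation reflects intervocalic spirantization: voiced stops become fricatives between vowels. /d/ is underlying.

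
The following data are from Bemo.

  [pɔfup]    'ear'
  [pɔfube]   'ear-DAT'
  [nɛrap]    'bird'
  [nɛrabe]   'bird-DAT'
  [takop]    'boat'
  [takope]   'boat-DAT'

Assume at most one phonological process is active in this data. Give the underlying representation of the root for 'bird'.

The stem for 'bird' ends in [p] in [nɛrap] but [b] in [nɛrabe].
But 'boat' keeps [p] in both environments ([takop], [takope]), so there is no rule changing /p/ to [b] before the DAT suffix.
So /b/ is underlying, and a rule of word-final obstruent devoicing — voiced obstruents become voiceless word-finally — gives [p].

/nɛrab/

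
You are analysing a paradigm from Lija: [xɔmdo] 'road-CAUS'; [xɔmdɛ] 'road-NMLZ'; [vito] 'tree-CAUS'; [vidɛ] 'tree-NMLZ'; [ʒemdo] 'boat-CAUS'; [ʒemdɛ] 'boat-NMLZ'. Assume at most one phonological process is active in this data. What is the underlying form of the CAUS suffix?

The CAUS suffix surfaces as [-do] and [-to], depending on the final segment of the stem.
By contrast the NMLZ suffix keeps its initial [d] throughout — that segment must be underlying.
The CAUS suffix is therefore /-to/ underlyingly, with post-nasal voicing: voiceless stops become voiced after a nasal.

/-to/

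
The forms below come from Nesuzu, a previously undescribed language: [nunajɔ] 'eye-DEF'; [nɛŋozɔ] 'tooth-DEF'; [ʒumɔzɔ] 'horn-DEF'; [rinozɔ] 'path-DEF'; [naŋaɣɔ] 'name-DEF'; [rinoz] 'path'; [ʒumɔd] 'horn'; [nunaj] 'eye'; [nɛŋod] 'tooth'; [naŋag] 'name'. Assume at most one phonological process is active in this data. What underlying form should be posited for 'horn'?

The stem for 'horn' ends in [d] in [ʒumɔd] but [z] in [ʒumɔzɔ].
But 'path' keeps [z] in both environments ([rinoz], [rinozɔ]), so there is no rule changing /z/ to [d] in isolation.
The alternation reflects intervocalic spirantization: voiced stops become fricatives between vowels. /d/ is underlying.
So 'horn' = /ʒumɔd/.

/ʒumɔd/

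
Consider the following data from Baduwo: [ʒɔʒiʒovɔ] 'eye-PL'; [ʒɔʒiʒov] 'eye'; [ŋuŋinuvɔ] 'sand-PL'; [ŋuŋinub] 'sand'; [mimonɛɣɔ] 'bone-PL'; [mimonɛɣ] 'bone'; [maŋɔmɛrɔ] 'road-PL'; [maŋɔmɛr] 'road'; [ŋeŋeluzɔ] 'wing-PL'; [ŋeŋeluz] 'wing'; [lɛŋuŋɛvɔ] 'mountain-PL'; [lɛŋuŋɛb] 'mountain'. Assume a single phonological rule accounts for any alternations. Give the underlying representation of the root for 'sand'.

'sand' shows [v] ~ [b] at the end of the stem ([ŋuŋinuvɔ] vs [ŋuŋinub]).
Compare 'eye', with invariant [v] in [ʒɔʒiʒovɔ] and [ʒɔʒiʒov]: an analysis with underlying /v/ and a rule producing [b] in isolation would wrongly predict alternation here too.
So /b/ is underlying, and a rule of intervocalic spirantization — voiced stops become fricatives between vowels — gives [v].
Hence 'sand' is /ŋuŋinub/ underlyingly.

/ŋuŋinub/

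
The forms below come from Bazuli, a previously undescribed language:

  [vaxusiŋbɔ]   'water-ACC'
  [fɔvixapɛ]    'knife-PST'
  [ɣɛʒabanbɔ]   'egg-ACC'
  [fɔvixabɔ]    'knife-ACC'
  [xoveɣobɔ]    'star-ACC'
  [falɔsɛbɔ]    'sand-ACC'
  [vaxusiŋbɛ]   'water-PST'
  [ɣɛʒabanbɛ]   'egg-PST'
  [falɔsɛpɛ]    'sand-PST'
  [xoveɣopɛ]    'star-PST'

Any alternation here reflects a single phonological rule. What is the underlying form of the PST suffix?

/-pɛ/

The PST suffix surfaces as [-bɛ] and [-pɛ], depending on the final segment of the stem.
By contrast the ACC suffix keeps its initial [b] throughout — that segment must be underlying.
So the underlying form is /-pɛ/, and voiceless stops become voiced after a nasal.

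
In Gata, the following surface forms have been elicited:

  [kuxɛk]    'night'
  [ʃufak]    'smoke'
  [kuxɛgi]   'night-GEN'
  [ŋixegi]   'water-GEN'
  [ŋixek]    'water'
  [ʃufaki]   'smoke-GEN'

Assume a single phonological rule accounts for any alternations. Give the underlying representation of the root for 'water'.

/ŋixeg/

In [ŋixek] and [ŋixegi] the final segment of 'water' alternates: [k] ~ [g].
If /k/ were underlying and a rule turned it into [g] before the GEN suffix, 'smoke' would also alternate; but it has [k] in both [ʃufak] and [ʃufaki].
Therefore /g/ is basic and [k] is derived by word-final obstruent devoicing (voiced obstruents become voiceless word-finally).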